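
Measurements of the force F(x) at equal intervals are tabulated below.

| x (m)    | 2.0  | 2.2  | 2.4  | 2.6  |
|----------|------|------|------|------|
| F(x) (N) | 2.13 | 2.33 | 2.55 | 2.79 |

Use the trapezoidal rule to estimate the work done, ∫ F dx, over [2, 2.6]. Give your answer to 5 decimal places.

1.46800

h = 0.2, n = 3.
(h/2)·[y₀ + 2y₁ + 2y₂ + y₃] = 0.1·(14.68) = 1.46800.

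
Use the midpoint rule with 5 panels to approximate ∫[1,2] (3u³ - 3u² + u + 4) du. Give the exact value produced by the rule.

9.715

h = (2 − 1)/5 = 0.2.
Midpoints m₁,…,m₅ = 1.1, 1.3, 1.5, 1.7, 1.9.
f(m₁)=5.463, f(m₂)=6.821, f(m₃)=8.875, f(m₄)=11.769, f(m₅)=15.647.
h·[f(m₁) + f(m₂) + f(m₃) + f(m₄) + f(m₅)] = 0.2·(48.575) = 9.715.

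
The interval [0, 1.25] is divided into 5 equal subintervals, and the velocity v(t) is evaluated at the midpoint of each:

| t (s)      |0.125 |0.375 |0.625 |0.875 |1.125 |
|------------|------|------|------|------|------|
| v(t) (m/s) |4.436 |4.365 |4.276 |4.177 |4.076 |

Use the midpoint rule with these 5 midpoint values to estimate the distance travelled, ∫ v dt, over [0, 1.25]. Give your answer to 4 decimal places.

h = 0.25, n = 5.
h·[y(m₁) + y(m₂) + y(m₃) + y(m₄) + y(m₅)] = 0.25·(21.330) = 5.3325.

5.3325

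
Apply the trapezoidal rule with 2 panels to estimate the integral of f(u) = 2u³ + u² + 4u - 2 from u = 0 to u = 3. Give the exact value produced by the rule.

72.75

h = (3 − 0)/2 = 1.5.
Nodes u₀,…,u₂ = 0, 1.5, 3.
f(u) = 2u³ + u² + 4u - 2: f₀=-2, f₁=13, f₂=73.
(h/2)·[f₀ + 2f₁ + f₂] = 0.75·(97) = 72.75.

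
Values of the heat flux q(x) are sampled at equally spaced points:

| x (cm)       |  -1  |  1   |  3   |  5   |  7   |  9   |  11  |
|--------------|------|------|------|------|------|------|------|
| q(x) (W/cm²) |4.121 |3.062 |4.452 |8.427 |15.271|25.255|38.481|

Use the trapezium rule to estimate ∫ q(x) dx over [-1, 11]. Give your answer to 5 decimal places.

155.53600

h = 2, n = 6.
(h/2)·[y₀ + 2y₁ + 2y₂ + 2y₃ + 2y₄ + 2y₅ + y₆] = 1·(155.536) = 155.53600.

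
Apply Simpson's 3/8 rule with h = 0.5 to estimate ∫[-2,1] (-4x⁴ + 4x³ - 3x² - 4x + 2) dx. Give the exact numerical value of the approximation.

h = (1 − (-2))/6 = 0.5.
Nodes x₀,…,x₆ = -2, -1.5, -1, -0.5, 0, 0.5, 1.
f(x) = -4x⁴ + 4x³ - 3x² - 4x + 2: f₀=-98, f₁=-32.5, f₂=-5, f₃=2.5, f₄=2, f₅=-0.5, f₆=-5.
(3h/8)·[f₀ + 3f₁ + 3f₂ + 2f₃ + 3f₄ + 3f₅ + f₆] = 0.1875·(-206) = -38.625.

-38.625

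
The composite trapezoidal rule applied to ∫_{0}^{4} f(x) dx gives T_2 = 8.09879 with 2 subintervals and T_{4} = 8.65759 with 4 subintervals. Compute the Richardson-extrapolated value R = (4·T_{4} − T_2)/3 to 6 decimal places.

R = (4·T_{4} − T_2) / 3 = (4·8.65759 − 8.09879)/3 = (26.53157)/3 = 8.843857.

8.843857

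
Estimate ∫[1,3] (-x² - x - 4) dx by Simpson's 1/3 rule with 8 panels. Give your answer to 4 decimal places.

-20.6667

h = (3 − 1)/8 = 0.25.
Nodes x₀,…,x₈ = 1, 1.25, 1.5, 1.75, 2, 2.25, 2.5, 2.75, 3.
f(x) = -x² - x - 4: f₀=-6, f₁=-6.8125, f₂=-7.75, f₃=-8.8125, f₄=-10, f₅=-11.3125, f₆=-12.75, f₇=-14.3125, f₈=-16.
(h/3)·[f₀ + 4f₁ + 2f₂ + 4f₃ + 2f₄ + 4f₅ + 2f₆ + 4f₇ + f₈] = 0.083333·(-248) = -20.6667.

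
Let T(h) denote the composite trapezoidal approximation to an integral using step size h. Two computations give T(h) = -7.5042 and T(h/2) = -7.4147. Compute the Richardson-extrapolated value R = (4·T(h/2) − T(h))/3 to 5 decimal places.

R = (4·T(h/2) − T(h)) / 3 = (4·(-7.4147) − (-7.5042))/3 = (-22.1546)/3 = -7.38487.

-7.38487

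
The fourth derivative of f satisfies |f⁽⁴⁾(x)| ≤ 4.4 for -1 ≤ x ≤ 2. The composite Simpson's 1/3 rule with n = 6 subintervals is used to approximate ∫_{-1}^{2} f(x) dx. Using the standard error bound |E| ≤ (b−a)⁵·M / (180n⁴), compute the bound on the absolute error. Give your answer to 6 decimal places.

|E| ≤ (3)⁵·4.4 / (180·6⁴) = 1069.2/233280 = 0.004583.

0.004583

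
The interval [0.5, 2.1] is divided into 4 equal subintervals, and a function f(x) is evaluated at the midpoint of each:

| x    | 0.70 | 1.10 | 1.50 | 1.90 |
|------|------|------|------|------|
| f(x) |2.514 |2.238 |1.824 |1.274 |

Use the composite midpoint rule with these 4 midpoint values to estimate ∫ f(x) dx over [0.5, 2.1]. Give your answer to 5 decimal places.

h = 0.4, n = 4.
h·[y(m₁) + y(m₂) + y(m₃) + y(m₄)] = 0.4·(7.850) = 3.14000.

3.14000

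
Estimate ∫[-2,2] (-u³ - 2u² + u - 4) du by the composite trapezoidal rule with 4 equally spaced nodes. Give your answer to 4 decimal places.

-29.0370

h = (2 − (-2))/3 = 1.333333.
Nodes u₀,…,u₃ = -2, -0.666667, 0.666667, 2.
f(u) = -u³ - 2u² + u - 4: f₀=-6, f₁=-5.259259, f₂=-4.518519, f₃=-18.
(h/2)·[f₀ + 2f₁ + 2f₂ + f₃] = 0.666667·(-43.555556) = -29.0370.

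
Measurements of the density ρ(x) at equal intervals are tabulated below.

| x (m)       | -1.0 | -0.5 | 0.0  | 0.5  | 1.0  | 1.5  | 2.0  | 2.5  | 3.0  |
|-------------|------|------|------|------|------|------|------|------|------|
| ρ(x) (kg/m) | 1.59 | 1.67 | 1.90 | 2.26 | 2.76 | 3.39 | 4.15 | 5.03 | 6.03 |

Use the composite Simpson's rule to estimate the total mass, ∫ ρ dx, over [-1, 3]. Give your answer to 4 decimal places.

h = 0.5, n = 8.
(h/3)·[y₀ + 4y₁ + 2y₂ + 4y₃ + 2y₄ + 4y₅ + 2y₆ + 4y₇ + y₈] = 0.166667·(74.64) = 12.4400.

12.4400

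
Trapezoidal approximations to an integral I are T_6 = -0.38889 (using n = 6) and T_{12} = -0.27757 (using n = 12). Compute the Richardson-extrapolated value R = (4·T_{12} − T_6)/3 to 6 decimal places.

R = (4·T_{12} − T_6) / 3 = (4·(-0.27757) − (-0.38889))/3 = (-0.72139)/3 = -0.240463.

-0.240463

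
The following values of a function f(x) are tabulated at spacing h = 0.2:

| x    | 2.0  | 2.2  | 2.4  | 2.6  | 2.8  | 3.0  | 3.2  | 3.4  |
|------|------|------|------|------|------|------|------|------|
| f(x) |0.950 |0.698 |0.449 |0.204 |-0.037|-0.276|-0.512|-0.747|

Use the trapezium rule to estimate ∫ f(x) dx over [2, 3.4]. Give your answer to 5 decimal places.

h = 0.2, n = 7.
(h/2)·[y₀ + 2y₁ + 2y₂ + 2y₃ + 2y₄ + 2y₅ + 2y₆ + y₇] = 0.1·(1.255) = 0.12550.

0.12550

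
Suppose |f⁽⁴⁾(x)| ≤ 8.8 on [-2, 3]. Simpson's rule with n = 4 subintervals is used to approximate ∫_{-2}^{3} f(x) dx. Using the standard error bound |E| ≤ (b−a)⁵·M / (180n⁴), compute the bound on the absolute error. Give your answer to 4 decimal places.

|E| ≤ (5)⁵·8.8 / (180·4⁴) = 27500/46080 = 0.5968.

0.5968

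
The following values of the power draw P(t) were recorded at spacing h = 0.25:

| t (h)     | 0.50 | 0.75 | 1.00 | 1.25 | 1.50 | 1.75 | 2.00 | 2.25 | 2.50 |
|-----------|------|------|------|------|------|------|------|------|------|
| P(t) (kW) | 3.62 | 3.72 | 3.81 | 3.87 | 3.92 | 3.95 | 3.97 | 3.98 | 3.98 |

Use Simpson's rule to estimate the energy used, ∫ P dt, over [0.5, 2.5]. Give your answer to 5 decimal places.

h = 0.25, n = 8.
(h/3)·[y₀ + 4y₁ + 2y₂ + 4y₃ + 2y₄ + 4y₅ + 2y₆ + 4y₇ + y₈] = 0.083333·(93.08) = 7.75667.

7.75667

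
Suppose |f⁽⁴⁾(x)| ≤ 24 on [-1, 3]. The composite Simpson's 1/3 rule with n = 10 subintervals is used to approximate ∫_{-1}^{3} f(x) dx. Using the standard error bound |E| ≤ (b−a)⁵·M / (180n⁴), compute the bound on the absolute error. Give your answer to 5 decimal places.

0.01365

|E| ≤ (4)⁵·24 / (180·10⁴) = 24576/1800000 = 0.01365.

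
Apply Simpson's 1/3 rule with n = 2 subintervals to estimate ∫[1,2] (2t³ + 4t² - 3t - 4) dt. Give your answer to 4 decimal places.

8.3333

h = (2 − 1)/2 = 0.5.
Nodes t₀,…,t₂ = 1, 1.5, 2.
f(t) = 2t³ + 4t² - 3t - 4: f₀=-1, f₁=7.25, f₂=22.
(h/3)·[f₀ + 4f₁ + f₂] = 0.166667·(50) = 8.3333.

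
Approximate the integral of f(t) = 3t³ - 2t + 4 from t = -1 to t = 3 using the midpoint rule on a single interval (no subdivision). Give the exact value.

M = (b−a)·f(1) = 4·(5) = 20.

20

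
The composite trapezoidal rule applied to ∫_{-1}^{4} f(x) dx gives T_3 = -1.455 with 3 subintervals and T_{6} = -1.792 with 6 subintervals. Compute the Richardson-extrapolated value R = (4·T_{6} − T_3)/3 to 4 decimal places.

R = (4·T_{6} − T_3) / 3 = (4·(-1.792) − (-1.455))/3 = (-5.713)/3 = -1.9043.

-1.9043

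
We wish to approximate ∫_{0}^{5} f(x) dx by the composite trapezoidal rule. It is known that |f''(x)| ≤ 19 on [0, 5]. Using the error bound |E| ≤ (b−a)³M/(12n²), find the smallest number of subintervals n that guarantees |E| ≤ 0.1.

Need 2375/(12n²) ≤ 0.1.
n² ≥ 2375/(12·0.1) = 1979.17 ⇒ n ≥ 44.4878, so the smallest n is 45.

45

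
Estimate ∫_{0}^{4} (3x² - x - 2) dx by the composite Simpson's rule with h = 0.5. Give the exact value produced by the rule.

h = (4 − 0)/8 = 0.5.
Nodes x₀,…,x₈ = 0, 0.5, 1, 1.5, 2, 2.5, 3, 3.5, 4.
f(x) = 3x² - x - 2: f₀=-2, f₁=-1.75, f₂=0, f₃=3.25, f₄=8, f₅=14.25, f₆=22, f₇=31.25, f₈=42.
(h/3)·[f₀ + 4f₁ + 2f₂ + 4f₃ + 2f₄ + 4f₅ + 2f₆ + 4f₇ + f₈] = 0.166667·(288) = 48.

48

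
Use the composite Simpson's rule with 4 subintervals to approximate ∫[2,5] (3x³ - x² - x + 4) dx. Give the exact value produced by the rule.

419.25

h = (5 − 2)/4 = 0.75.
Nodes x₀,…,x₄ = 2, 2.75, 3.5, 4.25, 5.
f(x) = 3x³ - x² - x + 4: f₀=22, f₁=56.078125, f₂=116.875, f₃=211.984375, f₄=349.
(h/3)·[f₀ + 4f₁ + 2f₂ + 4f₃ + f₄] = 0.25·(1677) = 419.25.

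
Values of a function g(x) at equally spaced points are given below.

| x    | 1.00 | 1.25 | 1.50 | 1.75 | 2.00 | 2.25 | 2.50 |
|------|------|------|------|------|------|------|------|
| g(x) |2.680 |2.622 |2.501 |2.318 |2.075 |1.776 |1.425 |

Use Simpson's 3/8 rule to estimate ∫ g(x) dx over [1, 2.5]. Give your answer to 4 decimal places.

h = 0.25, n = 6.
(3h/8)·[y₀ + 3y₁ + 3y₂ + 2y₃ + 3y₄ + 3y₅ + y₆] = 0.09375·(35.663) = 3.3434.

3.3434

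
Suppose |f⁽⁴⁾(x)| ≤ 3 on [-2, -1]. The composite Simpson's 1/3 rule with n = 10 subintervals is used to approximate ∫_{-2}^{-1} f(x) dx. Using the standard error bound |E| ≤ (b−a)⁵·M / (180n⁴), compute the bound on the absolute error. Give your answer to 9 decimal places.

|E| ≤ (1)⁵·3 / (180·10⁴) = 3/1800000 = 0.000001667.

0.000001667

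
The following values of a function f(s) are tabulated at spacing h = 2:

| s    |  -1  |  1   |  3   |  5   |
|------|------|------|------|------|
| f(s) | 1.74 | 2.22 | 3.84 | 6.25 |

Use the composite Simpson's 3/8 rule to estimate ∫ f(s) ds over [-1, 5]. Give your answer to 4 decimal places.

19.6275

h = 2, n = 3.
(3h/8)·[y₀ + 3y₁ + 3y₂ + y₃] = 0.75·(26.17) = 19.6275.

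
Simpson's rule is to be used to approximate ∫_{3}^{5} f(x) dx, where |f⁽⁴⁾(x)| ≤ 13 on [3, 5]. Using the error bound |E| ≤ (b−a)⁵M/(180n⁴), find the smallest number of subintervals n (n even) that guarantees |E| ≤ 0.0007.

Need 416/(180n⁴) ≤ 0.0007.
n⁴ ≥ 416/(180·0.0007) = 3301.59 ⇒ n ≥ 7.5802, so the smallest even n is 8. (n must be even for Simpson's rule.)

8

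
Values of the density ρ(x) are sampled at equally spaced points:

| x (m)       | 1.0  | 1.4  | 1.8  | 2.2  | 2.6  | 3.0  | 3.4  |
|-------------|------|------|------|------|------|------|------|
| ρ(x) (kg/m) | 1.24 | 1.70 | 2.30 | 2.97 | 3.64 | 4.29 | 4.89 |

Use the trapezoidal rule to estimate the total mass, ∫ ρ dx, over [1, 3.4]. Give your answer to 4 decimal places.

h = 0.4, n = 6.
(h/2)·[y₀ + 2y₁ + 2y₂ + 2y₃ + 2y₄ + 2y₅ + y₆] = 0.2·(35.93) = 7.1860.

7.1860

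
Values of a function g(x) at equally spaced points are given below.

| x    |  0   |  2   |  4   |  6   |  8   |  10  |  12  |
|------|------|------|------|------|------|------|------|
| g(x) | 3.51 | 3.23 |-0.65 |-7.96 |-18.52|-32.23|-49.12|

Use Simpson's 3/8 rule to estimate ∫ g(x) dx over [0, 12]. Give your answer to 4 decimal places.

h = 2, n = 6.
(3h/8)·[y₀ + 3y₁ + 3y₂ + 2y₃ + 3y₄ + 3y₅ + y₆] = 0.75·(-206.04) = -154.5300.

-154.5300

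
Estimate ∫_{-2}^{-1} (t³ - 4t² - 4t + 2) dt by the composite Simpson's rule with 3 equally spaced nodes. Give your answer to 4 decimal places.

h = (-1 − (-2))/2 = 0.5.
Nodes t₀,…,t₂ = -2, -1.5, -1.
f(t) = t³ - 4t² - 4t + 2: f₀=-14, f₁=-4.375, f₂=1.
(h/3)·[f₀ + 4f₁ + f₂] = 0.166667·(-30.5) = -5.0833.

-5.0833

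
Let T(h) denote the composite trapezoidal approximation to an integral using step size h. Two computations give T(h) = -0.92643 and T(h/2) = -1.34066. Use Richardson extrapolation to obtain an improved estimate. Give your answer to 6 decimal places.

-1.478737

R = (4·T(h/2) − T(h)) / 3 = (4·(-1.34066) − (-0.92643))/3 = (-4.43621)/3 = -1.478737.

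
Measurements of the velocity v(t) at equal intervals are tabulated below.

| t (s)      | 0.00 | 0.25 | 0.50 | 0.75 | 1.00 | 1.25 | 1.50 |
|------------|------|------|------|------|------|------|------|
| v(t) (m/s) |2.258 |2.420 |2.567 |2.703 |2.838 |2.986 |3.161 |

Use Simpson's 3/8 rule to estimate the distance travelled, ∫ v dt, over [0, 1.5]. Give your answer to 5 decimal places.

4.05544

h = 0.25, n = 6.
(3h/8)·[y₀ + 3y₁ + 3y₂ + 2y₃ + 3y₄ + 3y₅ + y₆] = 0.09375·(43.258) = 4.05544.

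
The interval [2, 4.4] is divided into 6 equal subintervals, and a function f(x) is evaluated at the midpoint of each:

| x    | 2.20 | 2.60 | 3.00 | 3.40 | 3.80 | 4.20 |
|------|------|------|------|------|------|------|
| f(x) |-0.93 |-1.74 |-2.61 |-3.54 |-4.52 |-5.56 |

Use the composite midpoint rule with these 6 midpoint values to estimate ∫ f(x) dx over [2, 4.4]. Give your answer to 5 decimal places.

-7.56000

h = 0.4, n = 6.
h·[y(m₁) + y(m₂) + y(m₃) + y(m₄) + y(m₅) + y(m₆)] = 0.4·(-18.90) = -7.56000.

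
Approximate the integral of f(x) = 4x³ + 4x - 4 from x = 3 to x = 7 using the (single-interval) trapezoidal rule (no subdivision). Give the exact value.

T = (b−a)/2 · [f(3) + f(7)] = 2·[116 + 1396] = 3024.

3024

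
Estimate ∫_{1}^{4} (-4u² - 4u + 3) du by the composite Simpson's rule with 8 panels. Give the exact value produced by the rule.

h = (4 − 1)/8 = 0.375.
Nodes u₀,…,u₈ = 1, 1.375, 1.75, 2.125, 2.5, 2.875, 3.25, 3.625, 4.
f(u) = -4u² - 4u + 3: f₀=-5, f₁=-10.0625, f₂=-16.25, f₃=-23.5625, f₄=-32, f₅=-41.5625, f₆=-52.25, f₇=-64.0625, f₈=-77.
(h/3)·[f₀ + 4f₁ + 2f₂ + 4f₃ + 2f₄ + 4f₅ + 2f₆ + 4f₇ + f₈] = 0.125·(-840) = -105.

-105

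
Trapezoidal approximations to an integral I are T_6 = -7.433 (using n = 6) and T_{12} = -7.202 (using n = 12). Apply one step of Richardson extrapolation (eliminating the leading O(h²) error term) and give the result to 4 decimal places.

-7.1250

R = (4·T_{12} − T_6) / 3 = (4·(-7.202) − (-7.433))/3 = (-21.375)/3 = -7.1250.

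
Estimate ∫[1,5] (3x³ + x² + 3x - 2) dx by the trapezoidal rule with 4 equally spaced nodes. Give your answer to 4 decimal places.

h = (5 − 1)/3 = 1.333333.
Nodes x₀,…,x₃ = 1, 2.333333, 3.666667, 5.
f(x) = 3x³ + x² + 3x - 2: f₀=5, f₁=48.555556, f₂=170.333333, f₃=413.
(h/2)·[f₀ + 2f₁ + 2f₂ + f₃] = 0.666667·(855.777778) = 570.5185.

570.5185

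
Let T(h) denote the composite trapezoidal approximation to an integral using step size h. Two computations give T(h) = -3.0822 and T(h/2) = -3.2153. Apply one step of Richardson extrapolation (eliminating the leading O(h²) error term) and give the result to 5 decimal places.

-3.25967

R = (4·T(h/2) − T(h)) / 3 = (4·(-3.2153) − (-3.0822))/3 = (-9.7790)/3 = -3.25967.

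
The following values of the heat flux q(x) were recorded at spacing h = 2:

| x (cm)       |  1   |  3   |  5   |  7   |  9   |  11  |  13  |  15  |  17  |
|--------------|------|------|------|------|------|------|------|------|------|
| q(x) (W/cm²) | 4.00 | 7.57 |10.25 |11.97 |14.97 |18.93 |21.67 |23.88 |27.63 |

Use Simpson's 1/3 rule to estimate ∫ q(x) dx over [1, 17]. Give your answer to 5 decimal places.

h = 2, n = 8.
(h/3)·[y₀ + 4y₁ + 2y₂ + 4y₃ + 2y₄ + 4y₅ + 2y₆ + 4y₇ + y₈] = 0.666667·(374.81) = 249.87333.

249.87333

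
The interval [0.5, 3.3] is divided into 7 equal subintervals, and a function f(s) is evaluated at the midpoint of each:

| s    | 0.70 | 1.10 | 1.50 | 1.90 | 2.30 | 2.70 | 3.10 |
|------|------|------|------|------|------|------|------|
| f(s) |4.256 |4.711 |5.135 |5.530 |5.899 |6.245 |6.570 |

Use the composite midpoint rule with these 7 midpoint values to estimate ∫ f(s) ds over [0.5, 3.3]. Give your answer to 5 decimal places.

h = 0.4, n = 7.
h·[y(m₁) + y(m₂) + y(m₃) + y(m₄) + y(m₅) + y(m₆) + y(m₇)] = 0.4·(38.346) = 15.33840.

15.33840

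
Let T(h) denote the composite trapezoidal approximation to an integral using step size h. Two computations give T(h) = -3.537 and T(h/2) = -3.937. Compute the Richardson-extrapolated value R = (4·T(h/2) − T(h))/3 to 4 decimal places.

-4.0703

R = (4·T(h/2) − T(h)) / 3 = (4·(-3.937) − (-3.537))/3 = (-12.211)/3 = -4.0703.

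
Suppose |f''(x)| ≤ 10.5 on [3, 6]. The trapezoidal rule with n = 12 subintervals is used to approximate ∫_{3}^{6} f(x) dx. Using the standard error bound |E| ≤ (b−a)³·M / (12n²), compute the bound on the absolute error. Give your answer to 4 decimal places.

|E| ≤ (3)³·10.5 / (12·12²) = 283.5/1728 = 0.1641.

0.1641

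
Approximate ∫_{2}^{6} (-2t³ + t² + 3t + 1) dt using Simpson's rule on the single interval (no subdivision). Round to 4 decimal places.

-518.6667

S = (b−a)/6 · [f(2) + 4f(4) + f(6)] = 0.666667·[(-5) + 4·(-99) + (-377)] = -518.6667.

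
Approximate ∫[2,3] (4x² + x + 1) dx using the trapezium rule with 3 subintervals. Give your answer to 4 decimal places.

h = (3 − 2)/3 = 0.333333.
Nodes x₀,…,x₃ = 2, 2.333333, 2.666667, 3.
f(x) = 4x² + x + 1: f₀=19, f₁=25.111111, f₂=32.111111, f₃=40.
(h/2)·[f₀ + 2f₁ + 2f₂ + f₃] = 0.166667·(173.444444) = 28.9074.

28.9074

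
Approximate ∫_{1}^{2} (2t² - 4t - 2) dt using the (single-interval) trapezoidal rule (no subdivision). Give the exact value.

-3

T = (b−a)/2 · [f(1) + f(2)] = 0.5·[(-4) + (-2)] = -3.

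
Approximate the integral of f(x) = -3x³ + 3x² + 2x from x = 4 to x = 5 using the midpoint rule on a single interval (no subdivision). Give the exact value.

-203.625

M = (b−a)·f(4.5) = 1·(-203.625) = -203.625.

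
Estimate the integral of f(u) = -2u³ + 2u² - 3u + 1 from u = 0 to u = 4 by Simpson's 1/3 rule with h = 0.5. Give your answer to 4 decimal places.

-105.3333

h = (4 − 0)/8 = 0.5.
Nodes u₀,…,u₈ = 0, 0.5, 1, 1.5, 2, 2.5, 3, 3.5, 4.
f(u) = -2u³ + 2u² - 3u + 1: f₀=1, f₁=-0.25, f₂=-2, f₃=-5.75, f₄=-13, f₅=-25.25, f₆=-44, f₇=-70.75, f₈=-107.
(h/3)·[f₀ + 4f₁ + 2f₂ + 4f₃ + 2f₄ + 4f₅ + 2f₆ + 4f₇ + f₈] = 0.166667·(-632) = -105.3333.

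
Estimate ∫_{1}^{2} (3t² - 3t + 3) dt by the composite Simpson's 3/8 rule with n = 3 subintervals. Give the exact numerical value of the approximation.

5.5

h = (2 − 1)/3 = 0.333333.
Nodes t₀,…,t₃ = 1, 1.333333, 1.666667, 2.
f(t) = 3t² - 3t + 3: f₀=3, f₁=4.333333, f₂=6.333333, f₃=9.
(3h/8)·[f₀ + 3f₁ + 3f₂ + f₃] = 0.125·(44) = 5.5.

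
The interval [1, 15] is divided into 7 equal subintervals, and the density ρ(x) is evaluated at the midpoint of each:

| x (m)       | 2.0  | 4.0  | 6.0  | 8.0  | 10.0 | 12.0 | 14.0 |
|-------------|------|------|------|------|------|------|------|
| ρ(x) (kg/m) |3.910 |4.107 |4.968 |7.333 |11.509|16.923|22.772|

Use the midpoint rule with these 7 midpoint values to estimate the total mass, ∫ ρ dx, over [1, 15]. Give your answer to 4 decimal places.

h = 2, n = 7.
h·[y(m₁) + y(m₂) + y(m₃) + y(m₄) + y(m₅) + y(m₆) + y(m₇)] = 2·(71.522) = 143.0440.

143.0440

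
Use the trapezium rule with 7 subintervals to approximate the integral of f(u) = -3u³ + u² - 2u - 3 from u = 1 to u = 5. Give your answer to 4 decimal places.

h = (5 − 1)/7 = 0.571429.
Nodes u₀,…,u₇ = 1, 1.571429, 2.142857, 2.714286, 3.285714, 3.857143, 4.428571, 5.
f(u) = -3u³ + u² - 2u - 3: f₀=-7, f₁=-15.314869, f₂=-32.212828, f₃=-61.052478, f₄=-105.192420, f₅=-167.991254, f₆=-252.807580, f₇=-363.
(h/2)·[f₀ + 2f₁ + 2f₂ + 2f₃ + 2f₄ + 2f₅ + 2f₆ + f₇] = 0.285714·(-1639.142857) = -468.3265.

-468.3265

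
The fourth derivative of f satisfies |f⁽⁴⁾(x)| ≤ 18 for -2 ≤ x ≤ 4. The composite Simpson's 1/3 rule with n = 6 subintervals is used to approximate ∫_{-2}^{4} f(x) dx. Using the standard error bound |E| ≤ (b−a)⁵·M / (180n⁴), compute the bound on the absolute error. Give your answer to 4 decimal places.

0.6000

|E| ≤ (6)⁵·18 / (180·6⁴) = 139968/233280 = 0.6000.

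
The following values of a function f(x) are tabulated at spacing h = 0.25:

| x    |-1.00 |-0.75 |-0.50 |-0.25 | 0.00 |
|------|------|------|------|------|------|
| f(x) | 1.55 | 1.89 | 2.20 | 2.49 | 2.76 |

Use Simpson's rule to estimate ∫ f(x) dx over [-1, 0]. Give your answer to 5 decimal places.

h = 0.25, n = 4.
(h/3)·[y₀ + 4y₁ + 2y₂ + 4y₃ + y₄] = 0.083333·(26.23) = 2.18583.

2.18583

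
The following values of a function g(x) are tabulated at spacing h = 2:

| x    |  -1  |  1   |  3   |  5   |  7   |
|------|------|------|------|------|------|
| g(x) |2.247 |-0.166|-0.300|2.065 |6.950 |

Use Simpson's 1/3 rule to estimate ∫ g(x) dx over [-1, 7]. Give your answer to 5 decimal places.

h = 2, n = 4.
(h/3)·[y₀ + 4y₁ + 2y₂ + 4y₃ + y₄] = 0.666667·(16.193) = 10.79533.

10.79533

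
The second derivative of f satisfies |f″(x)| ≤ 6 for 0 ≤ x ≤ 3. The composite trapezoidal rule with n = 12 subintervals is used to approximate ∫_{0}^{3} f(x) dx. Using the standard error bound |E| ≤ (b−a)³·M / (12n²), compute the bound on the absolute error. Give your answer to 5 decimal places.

|E| ≤ (3)³·6 / (12·12²) = 162/1728 = 0.09375.

0.09375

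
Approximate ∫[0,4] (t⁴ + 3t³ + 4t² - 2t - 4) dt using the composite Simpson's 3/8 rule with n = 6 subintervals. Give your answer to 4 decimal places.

450.3704

h = (4 − 0)/6 = 0.666667.
Nodes t₀,…,t₆ = 0, 0.666667, 1.333333, 2, 2.666667, 3.333333, 4.
f(t) = t⁴ + 3t³ + 4t² - 2t - 4: f₀=-4, f₁=-2.469136, f₂=10.716049, f₃=48, f₄=126.567901, f₅=268.345679, f₆=500.
(3h/8)·[f₀ + 3f₁ + 3f₂ + 2f₃ + 3f₄ + 3f₅ + f₆] = 0.25·(1801.481481) = 450.3704.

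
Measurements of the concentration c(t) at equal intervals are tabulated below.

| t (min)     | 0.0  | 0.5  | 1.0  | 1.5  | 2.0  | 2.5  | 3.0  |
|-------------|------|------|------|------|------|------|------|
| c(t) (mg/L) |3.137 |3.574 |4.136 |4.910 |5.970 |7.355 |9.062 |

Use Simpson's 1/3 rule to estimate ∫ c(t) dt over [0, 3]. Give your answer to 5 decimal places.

h = 0.5, n = 6.
(h/3)·[y₀ + 4y₁ + 2y₂ + 4y₃ + 2y₄ + 4y₅ + y₆] = 0.166667·(95.767) = 15.96117.

15.96117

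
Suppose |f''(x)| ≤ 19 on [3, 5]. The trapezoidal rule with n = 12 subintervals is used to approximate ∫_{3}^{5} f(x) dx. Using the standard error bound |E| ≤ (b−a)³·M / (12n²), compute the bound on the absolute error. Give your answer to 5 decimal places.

|E| ≤ (2)³·19 / (12·12²) = 152/1728 = 0.08796.

0.08796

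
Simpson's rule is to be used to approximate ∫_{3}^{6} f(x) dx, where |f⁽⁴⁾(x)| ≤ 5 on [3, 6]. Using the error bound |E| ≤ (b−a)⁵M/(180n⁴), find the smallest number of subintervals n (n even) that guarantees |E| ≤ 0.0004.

12

Need 1215/(180n⁴) ≤ 0.0004.
n⁴ ≥ 1215/(180·0.0004) = 16875 ⇒ n ≥ 11.3975, so the smallest even n is 12. (n must be even for Simpson's rule.)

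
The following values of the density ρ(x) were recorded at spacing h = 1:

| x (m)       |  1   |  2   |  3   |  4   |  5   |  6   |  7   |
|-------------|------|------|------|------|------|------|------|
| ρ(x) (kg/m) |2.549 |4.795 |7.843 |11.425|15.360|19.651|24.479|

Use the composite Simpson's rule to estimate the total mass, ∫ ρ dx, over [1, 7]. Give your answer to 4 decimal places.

72.3060

h = 1, n = 6.
(h/3)·[y₀ + 4y₁ + 2y₂ + 4y₃ + 2y₄ + 4y₅ + y₆] = 0.333333·(216.918) = 72.3060.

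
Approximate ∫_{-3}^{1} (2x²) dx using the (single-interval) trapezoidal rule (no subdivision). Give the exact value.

T = (b−a)/2 · [f(-3) + f(1)] = 2·[18 + 2] = 40.

40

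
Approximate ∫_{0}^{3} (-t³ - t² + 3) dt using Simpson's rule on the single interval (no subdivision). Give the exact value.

-20.25

S = (b−a)/6 · [f(0) + 4f(1.5) + f(3)] = 0.5·[3 + 4·(-2.625) + (-33)] = -20.25.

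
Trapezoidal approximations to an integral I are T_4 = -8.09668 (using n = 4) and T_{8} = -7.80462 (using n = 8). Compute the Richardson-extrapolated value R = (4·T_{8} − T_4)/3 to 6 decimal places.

R = (4·T_{8} − T_4) / 3 = (4·(-7.80462) − (-8.09668))/3 = (-23.12180)/3 = -7.707267.

-7.707267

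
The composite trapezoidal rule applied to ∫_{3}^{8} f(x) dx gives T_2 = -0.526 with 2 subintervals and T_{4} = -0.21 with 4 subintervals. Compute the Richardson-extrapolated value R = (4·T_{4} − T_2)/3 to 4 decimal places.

-0.1047

R = (4·T_{4} − T_2) / 3 = (4·(-0.21) − (-0.526))/3 = (-0.314)/3 = -0.1047.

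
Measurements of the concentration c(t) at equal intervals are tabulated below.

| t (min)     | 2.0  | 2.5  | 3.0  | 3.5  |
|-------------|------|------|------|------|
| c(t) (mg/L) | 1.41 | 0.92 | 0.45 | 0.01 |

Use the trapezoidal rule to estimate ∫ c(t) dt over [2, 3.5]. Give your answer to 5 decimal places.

1.04000

h = 0.5, n = 3.
(h/2)·[y₀ + 2y₁ + 2y₂ + y₃] = 0.25·(4.16) = 1.04000.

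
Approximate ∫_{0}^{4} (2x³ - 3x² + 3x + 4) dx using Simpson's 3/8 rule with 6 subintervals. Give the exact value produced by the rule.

104

h = (4 − 0)/6 = 0.666667.
Nodes x₀,…,x₆ = 0, 0.666667, 1.333333, 2, 2.666667, 3.333333, 4.
f(x) = 2x³ - 3x² + 3x + 4: f₀=4, f₁=5.259259, f₂=7.407407, f₃=14, f₄=28.592593, f₅=54.740741, f₆=96.
(3h/8)·[f₀ + 3f₁ + 3f₂ + 2f₃ + 3f₄ + 3f₅ + f₆] = 0.25·(416) = 104.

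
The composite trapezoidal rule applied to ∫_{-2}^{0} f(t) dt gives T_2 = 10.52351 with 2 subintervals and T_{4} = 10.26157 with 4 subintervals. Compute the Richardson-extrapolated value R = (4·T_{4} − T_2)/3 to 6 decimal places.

10.174257

R = (4·T_{4} − T_2) / 3 = (4·10.26157 − 10.52351)/3 = (30.52277)/3 = 10.174257.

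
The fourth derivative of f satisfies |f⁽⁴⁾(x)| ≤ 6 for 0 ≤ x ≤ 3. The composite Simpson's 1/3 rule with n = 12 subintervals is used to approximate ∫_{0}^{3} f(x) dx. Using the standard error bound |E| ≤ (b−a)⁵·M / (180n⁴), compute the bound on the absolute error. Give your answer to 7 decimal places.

0.0003906

|E| ≤ (3)⁵·6 / (180·12⁴) = 1458/3732480 = 0.0003906.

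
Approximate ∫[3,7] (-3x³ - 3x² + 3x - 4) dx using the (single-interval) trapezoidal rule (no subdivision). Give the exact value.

T = (b−a)/2 · [f(3) + f(7)] = 2·[(-103) + (-1159)] = -2524.

-2524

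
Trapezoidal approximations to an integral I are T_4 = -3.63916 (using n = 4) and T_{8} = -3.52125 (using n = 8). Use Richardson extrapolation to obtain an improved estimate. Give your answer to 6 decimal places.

-3.481947

R = (4·T_{8} − T_4) / 3 = (4·(-3.52125) − (-3.63916))/3 = (-10.44584)/3 = -3.481947.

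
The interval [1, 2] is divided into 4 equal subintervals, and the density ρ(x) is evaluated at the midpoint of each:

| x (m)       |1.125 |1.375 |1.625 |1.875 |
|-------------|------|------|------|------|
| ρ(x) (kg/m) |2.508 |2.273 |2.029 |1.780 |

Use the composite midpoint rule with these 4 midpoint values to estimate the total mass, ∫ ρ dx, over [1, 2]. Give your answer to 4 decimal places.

2.1475

h = 0.25, n = 4.
h·[y(m₁) + y(m₂) + y(m₃) + y(m₄)] = 0.25·(8.590) = 2.1475.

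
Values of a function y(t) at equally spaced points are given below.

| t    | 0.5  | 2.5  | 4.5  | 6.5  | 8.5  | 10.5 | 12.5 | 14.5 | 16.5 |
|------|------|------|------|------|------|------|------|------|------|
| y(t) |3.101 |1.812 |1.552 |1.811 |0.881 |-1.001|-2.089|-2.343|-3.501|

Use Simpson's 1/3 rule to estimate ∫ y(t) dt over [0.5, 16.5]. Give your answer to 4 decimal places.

h = 2, n = 8.
(h/3)·[y₀ + 4y₁ + 2y₂ + 4y₃ + 2y₄ + 4y₅ + 2y₆ + 4y₇ + y₈] = 0.666667·(1.404) = 0.9360.

0.9360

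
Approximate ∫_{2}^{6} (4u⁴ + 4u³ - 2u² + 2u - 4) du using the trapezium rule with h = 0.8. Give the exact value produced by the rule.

h = (6 − 2)/5 = 0.8.
Nodes u₀,…,u₅ = 2, 2.8, 3.6, 4.4, 5.2, 6.
f(u) = 4u⁴ + 4u³ - 2u² + 2u - 4: f₀=88, f₁=319.5904, f₂=835.7504, f₃=1806.0544, f₄=3439.3984, f₅=5984.
(h/2)·[f₀ + 2f₁ + 2f₂ + 2f₃ + 2f₄ + f₅] = 0.4·(18873.5872) = 7549.43488.

7549.43488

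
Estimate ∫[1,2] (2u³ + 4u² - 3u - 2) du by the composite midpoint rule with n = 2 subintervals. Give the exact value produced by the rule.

10.0625

h = (2 − 1)/2 = 0.5.
Midpoints m₁,…,m₂ = 1.25, 1.75.
f(m₁)=4.40625, f(m₂)=15.71875.
h·[f(m₁) + f(m₂)] = 0.5·(20.125) = 10.0625.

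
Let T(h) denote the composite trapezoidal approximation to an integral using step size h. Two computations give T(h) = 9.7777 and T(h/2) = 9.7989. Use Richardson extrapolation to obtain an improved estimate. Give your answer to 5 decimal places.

R = (4·T(h/2) − T(h)) / 3 = (4·9.7989 − 9.7777)/3 = (29.4179)/3 = 9.80597.

9.80597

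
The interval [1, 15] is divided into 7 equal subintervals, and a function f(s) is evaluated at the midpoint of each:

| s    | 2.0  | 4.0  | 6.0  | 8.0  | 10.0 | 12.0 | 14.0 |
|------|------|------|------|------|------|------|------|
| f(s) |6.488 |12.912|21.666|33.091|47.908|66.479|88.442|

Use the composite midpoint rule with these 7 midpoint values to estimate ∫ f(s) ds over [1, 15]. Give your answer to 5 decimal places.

553.97200

h = 2, n = 7.
h·[y(m₁) + y(m₂) + y(m₃) + y(m₄) + y(m₅) + y(m₆) + y(m₇)] = 2·(276.986) = 553.97200.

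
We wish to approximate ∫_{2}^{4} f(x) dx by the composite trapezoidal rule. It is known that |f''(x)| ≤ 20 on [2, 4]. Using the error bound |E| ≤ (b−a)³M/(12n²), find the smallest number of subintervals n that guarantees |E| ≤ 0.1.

12

Need 160/(12n²) ≤ 0.1.
n² ≥ 160/(12·0.1) = 133.333 ⇒ n ≥ 11.5470, so the smallest n is 12.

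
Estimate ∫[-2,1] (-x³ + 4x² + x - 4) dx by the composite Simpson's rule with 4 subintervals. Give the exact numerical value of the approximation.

h = (1 − (-2))/4 = 0.75.
Nodes x₀,…,x₄ = -2, -1.25, -0.5, 0.25, 1.
f(x) = -x³ + 4x² + x - 4: f₀=18, f₁=2.953125, f₂=-3.375, f₃=-3.515625, f₄=0.
(h/3)·[f₀ + 4f₁ + 2f₂ + 4f₃ + f₄] = 0.25·(9) = 2.25.

2.25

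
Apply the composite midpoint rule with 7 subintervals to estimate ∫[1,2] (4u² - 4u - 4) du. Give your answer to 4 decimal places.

h = (2 − 1)/7 = 0.142857.
Midpoints m₁,…,m₇ = 1.071429, 1.214286, 1.357143, 1.5, 1.642857, 1.785714, 1.928571.
f(m₁)=-3.693878, f(m₂)=-2.959184, f(m₃)=-2.061224, f(m₄)=-1, f(m₅)=0.224490, f(m₆)=1.612245, f(m₇)=3.163265.
h·[f(m₁) + f(m₂) + f(m₃) + f(m₄) + f(m₅) + f(m₆) + f(m₇)] = 0.142857·(-4.714286) = -0.6735.

-0.6735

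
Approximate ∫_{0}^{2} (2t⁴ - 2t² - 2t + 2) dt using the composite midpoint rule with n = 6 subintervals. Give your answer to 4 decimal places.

h = (2 − 0)/6 = 0.333333.
Midpoints m₁,…,m₆ = 0.166667, 0.5, 0.833333, 1.166667, 1.5, 1.833333.
f(m₁)=1.612654, f(m₂)=0.625, f(m₃)=-0.091049, f(m₄)=0.649691, f(m₅)=4.625, f(m₆)=14.205247.
h·[f(m₁) + f(m₂) + f(m₃) + f(m₄) + f(m₅) + f(m₆)] = 0.333333·(21.626543) = 7.2088.

7.2088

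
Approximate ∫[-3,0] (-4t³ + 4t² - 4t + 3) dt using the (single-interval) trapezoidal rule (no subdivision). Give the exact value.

T = (b−a)/2 · [f(-3) + f(0)] = 1.5·[159 + 3] = 243.

243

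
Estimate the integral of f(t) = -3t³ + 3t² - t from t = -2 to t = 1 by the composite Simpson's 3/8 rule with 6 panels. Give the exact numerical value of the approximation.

h = (1 − (-2))/6 = 0.5.
Nodes t₀,…,t₆ = -2, -1.5, -1, -0.5, 0, 0.5, 1.
f(t) = -3t³ + 3t² - t: f₀=38, f₁=18.375, f₂=7, f₃=1.625, f₄=0, f₅=-0.125, f₆=-1.
(3h/8)·[f₀ + 3f₁ + 3f₂ + 2f₃ + 3f₄ + 3f₅ + f₆] = 0.1875·(116) = 21.75.

21.75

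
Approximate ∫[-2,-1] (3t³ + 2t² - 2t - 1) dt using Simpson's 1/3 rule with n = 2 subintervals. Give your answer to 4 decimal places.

h = (-1 − (-2))/2 = 0.5.
Nodes t₀,…,t₂ = -2, -1.5, -1.
f(t) = 3t³ + 2t² - 2t - 1: f₀=-13, f₁=-3.625, f₂=0.
(h/3)·[f₀ + 4f₁ + f₂] = 0.166667·(-27.5) = -4.5833.

-4.5833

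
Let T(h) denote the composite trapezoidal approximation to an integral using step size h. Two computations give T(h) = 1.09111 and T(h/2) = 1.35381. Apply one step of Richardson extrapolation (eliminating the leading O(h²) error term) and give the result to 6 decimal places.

R = (4·T(h/2) − T(h)) / 3 = (4·1.35381 − 1.09111)/3 = (4.32413)/3 = 1.441377.

1.441377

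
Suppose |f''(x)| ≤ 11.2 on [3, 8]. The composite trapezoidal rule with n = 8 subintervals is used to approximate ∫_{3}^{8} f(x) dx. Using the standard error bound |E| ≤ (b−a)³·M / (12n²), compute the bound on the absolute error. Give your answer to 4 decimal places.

1.8229

|E| ≤ (5)³·11.2 / (12·8²) = 1400/768 = 1.8229.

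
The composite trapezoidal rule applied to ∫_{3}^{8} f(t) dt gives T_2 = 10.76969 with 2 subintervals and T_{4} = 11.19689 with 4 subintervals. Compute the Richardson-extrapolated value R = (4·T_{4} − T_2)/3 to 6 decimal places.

R = (4·T_{4} − T_2) / 3 = (4·11.19689 − 10.76969)/3 = (34.01787)/3 = 11.339290.

11.339290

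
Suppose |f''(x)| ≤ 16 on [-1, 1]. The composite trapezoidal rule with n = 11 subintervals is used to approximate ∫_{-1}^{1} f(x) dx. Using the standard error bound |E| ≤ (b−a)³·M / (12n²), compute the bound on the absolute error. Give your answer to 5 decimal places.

|E| ≤ (2)³·16 / (12·11²) = 128/1452 = 0.08815.

0.08815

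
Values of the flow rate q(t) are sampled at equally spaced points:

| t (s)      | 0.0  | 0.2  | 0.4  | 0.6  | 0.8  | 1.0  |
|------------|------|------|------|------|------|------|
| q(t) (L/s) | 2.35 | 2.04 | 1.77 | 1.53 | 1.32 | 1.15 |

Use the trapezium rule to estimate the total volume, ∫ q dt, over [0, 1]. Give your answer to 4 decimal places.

h = 0.2, n = 5.
(h/2)·[y₀ + 2y₁ + 2y₂ + 2y₃ + 2y₄ + y₅] = 0.1·(16.82) = 1.6820.

1.6820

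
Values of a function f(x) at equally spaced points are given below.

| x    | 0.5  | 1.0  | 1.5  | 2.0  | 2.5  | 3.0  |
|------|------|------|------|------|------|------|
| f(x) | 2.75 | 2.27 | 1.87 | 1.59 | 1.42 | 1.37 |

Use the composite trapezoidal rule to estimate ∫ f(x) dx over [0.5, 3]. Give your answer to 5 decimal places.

h = 0.5, n = 5.
(h/2)·[y₀ + 2y₁ + 2y₂ + 2y₃ + 2y₄ + y₅] = 0.25·(18.42) = 4.60500.

4.60500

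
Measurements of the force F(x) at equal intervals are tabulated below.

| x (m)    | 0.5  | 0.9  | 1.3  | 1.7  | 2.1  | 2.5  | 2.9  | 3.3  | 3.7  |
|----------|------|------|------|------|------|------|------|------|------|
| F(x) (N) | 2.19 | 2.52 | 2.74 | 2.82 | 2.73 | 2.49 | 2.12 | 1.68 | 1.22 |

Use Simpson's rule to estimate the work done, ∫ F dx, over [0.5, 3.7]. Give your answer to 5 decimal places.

7.55067

h = 0.4, n = 8.
(h/3)·[y₀ + 4y₁ + 2y₂ + 4y₃ + 2y₄ + 4y₅ + 2y₆ + 4y₇ + y₈] = 0.133333·(56.63) = 7.55067.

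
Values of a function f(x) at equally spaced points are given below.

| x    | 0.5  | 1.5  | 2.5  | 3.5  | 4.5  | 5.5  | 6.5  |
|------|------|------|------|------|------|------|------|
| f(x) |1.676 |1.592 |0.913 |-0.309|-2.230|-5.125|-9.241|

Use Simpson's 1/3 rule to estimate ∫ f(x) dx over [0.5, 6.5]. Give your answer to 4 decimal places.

-8.5223

h = 1, n = 6.
(h/3)·[y₀ + 4y₁ + 2y₂ + 4y₃ + 2y₄ + 4y₅ + y₆] = 0.333333·(-25.567) = -8.5223.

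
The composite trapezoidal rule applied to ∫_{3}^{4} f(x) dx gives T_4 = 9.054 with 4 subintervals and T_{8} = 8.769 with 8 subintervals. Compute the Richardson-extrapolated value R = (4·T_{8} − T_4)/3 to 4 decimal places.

R = (4·T_{8} − T_4) / 3 = (4·8.769 − 9.054)/3 = (26.022)/3 = 8.6740.

8.6740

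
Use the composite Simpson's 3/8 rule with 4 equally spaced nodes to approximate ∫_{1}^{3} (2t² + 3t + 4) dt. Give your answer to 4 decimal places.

h = (3 − 1)/3 = 0.666667.
Nodes t₀,…,t₃ = 1, 1.666667, 2.333333, 3.
f(t) = 2t² + 3t + 4: f₀=9, f₁=14.555556, f₂=21.888889, f₃=31.
(3h/8)·[f₀ + 3f₁ + 3f₂ + f₃] = 0.25·(149.333333) = 37.3333.

37.3333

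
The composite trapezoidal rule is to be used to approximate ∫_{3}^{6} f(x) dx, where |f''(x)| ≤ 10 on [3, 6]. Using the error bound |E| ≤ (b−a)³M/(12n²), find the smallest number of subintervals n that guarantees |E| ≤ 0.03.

28

Need 270/(12n²) ≤ 0.03.
n² ≥ 270/(12·0.03) = 750 ⇒ n ≥ 27.3861, so the smallest n is 28.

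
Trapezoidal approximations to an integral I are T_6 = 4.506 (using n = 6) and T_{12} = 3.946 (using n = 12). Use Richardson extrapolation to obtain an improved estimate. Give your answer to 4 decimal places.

R = (4·T_{12} − T_6) / 3 = (4·3.946 − 4.506)/3 = (11.278)/3 = 3.7593.

3.7593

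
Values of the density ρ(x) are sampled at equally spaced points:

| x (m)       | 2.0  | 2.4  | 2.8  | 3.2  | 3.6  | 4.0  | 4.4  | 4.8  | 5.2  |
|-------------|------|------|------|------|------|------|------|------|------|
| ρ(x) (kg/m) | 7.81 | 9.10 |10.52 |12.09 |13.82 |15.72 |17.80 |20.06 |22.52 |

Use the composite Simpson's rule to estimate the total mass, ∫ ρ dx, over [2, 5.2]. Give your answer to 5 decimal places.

45.66533

h = 0.4, n = 8.
(h/3)·[y₀ + 4y₁ + 2y₂ + 4y₃ + 2y₄ + 4y₅ + 2y₆ + 4y₇ + y₈] = 0.133333·(342.49) = 45.66533.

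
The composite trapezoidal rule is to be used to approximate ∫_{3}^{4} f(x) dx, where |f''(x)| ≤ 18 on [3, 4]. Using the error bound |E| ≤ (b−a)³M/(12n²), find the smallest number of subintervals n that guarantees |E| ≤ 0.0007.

Need 18/(12n²) ≤ 0.0007.
n² ≥ 18/(12·0.0007) = 2142.86 ⇒ n ≥ 46.2910, so the smallest n is 47.

47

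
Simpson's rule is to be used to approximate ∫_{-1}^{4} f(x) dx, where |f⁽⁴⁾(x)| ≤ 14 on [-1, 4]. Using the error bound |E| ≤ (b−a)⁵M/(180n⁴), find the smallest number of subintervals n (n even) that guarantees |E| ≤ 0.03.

Need 43750/(180n⁴) ≤ 0.03.
n⁴ ≥ 43750/(180·0.03) = 8101.85 ⇒ n ≥ 9.4874, so the smallest even n is 10. (n must be even for Simpson's rule.)

10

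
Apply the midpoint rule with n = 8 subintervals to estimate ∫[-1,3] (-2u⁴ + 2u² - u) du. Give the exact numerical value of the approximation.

h = (3 − (-1))/8 = 0.5.
Midpoints m₁,…,m₈ = -0.75, -0.25, 0.25, 0.75, 1.25, 1.75, 2.25, 2.75.
f(m₁)=1.2421875, f(m₂)=0.3671875, f(m₃)=-0.1328125, f(m₄)=-0.2578125, f(m₅)=-3.0078125, f(m₆)=-14.3828125, f(m₇)=-43.3828125, f(m₈)=-102.0078125.
h·[f(m₁) + f(m₂) + f(m₃) + f(m₄) + f(m₅) + f(m₆) + f(m₇) + f(m₈)] = 0.5·(-161.5625) = -80.78125.

-80.78125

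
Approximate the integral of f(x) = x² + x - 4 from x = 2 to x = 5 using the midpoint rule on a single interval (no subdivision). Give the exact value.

35.25

M = (b−a)·f(3.5) = 3·(11.75) = 35.25.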